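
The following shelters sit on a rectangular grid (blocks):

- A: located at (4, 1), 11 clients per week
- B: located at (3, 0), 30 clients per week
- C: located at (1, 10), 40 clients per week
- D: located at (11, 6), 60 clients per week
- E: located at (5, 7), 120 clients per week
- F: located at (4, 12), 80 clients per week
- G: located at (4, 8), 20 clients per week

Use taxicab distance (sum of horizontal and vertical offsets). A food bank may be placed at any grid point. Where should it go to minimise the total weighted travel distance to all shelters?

Manhattan distance separates: Σwᵢ(|x−xᵢ|+|y−yᵢ|) = Σwᵢ|x−xᵢ| + Σwᵢ|y−yᵢ|, so x and y are optimised independently as 1-D weighted medians.
Total weight W = 361; half = 180.5.
x-coordinate, sorted with cumulative weight:
  x=1 (C, w=40) cum 40
  x=3 (B, w=30) cum 70
  x=4 (A, w=11) cum 81
  x=4 (F, w=80) cum 161
  x=4 (G, w=20) cum 181  ← median
  x=5 (E, w=120) cum 301
  x=11 (D, w=60) cum 361
⇒ x* = 4
y-coordinate, sorted with cumulative weight:
  y=0 (B, w=30) cum 30
  y=1 (A, w=11) cum 41
  y=6 (D, w=60) cum 101
  y=7 (E, w=120) cum 221  ← median
  y=8 (G, w=20) cum 241
  y=10 (C, w=40) cum 281
  y=12 (F, w=80) cum 361
⇒ y* = 7

(4, 7)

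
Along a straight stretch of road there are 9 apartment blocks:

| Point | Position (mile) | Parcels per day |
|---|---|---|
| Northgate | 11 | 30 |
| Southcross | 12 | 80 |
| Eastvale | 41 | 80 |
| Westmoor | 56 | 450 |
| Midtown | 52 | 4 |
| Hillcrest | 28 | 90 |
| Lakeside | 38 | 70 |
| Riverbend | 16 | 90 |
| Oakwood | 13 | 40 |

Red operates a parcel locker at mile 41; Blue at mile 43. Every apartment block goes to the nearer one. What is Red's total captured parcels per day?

The indifferent point is the midpoint (41+43)/2 = 42; apartment blocks left of it (closer to Red at 41) go to Red, those right go to Blue.
  Northgate at 11 (w=30) → Red
  Southcross at 12 (w=80) → Red
  Oakwood at 13 (w=40) → Red
  Riverbend at 16 (w=90) → Red
  Hillcrest at 28 (w=90) → Red
  Lakeside at 38 (w=70) → Red
  Eastvale at 41 (w=80) → Red
  Midtown at 52 (w=4) → Blue
  Westmoor at 56 (w=450) → Blue
Red captures 480; Blue captures 454.

480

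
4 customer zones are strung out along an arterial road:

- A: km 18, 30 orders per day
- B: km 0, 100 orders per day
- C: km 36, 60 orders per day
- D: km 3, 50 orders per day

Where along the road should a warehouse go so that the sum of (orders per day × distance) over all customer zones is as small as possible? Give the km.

For a sum of weighted absolute distances on a line, the optimum is the weighted median (not the mean). Total weight W = 240; half-weight = 120.
Sort by position and accumulate weight:
  km 0 (B, w=100) → cum 100
  km 3 (D, w=50) → cum 150  ≥ 120 → median here
  km 18 (A, w=30) → cum 180
  km 36 (C, w=60) → cum 240
Optimal location: km 3.

x = 3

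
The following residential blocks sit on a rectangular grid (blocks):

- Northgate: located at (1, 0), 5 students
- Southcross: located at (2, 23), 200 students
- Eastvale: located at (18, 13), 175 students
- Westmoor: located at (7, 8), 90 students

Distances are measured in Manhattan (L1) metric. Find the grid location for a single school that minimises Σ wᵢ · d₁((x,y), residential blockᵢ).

Manhattan distance separates: Σwᵢ(|x−xᵢ|+|y−yᵢ|) = Σwᵢ|x−xᵢ| + Σwᵢ|y−yᵢ|, so x and y are optimised independently as 1-D weighted medians.
Total weight W = 470; half = 235.
x-coordinate, sorted with cumulative weight:
  x=1 (Northgate, w=5) cum 5
  x=2 (Southcross, w=200) cum 205
  x=7 (Westmoor, w=90) cum 295  ← median
  x=18 (Eastvale, w=175) cum 470
⇒ x* = 7
y-coordinate, sorted with cumulative weight:
  y=0 (Northgate, w=5) cum 5
  y=8 (Westmoor, w=90) cum 95
  y=13 (Eastvale, w=175) cum 270  ← median
  y=23 (Southcross, w=200) cum 470
⇒ y* = 13

(7, 13)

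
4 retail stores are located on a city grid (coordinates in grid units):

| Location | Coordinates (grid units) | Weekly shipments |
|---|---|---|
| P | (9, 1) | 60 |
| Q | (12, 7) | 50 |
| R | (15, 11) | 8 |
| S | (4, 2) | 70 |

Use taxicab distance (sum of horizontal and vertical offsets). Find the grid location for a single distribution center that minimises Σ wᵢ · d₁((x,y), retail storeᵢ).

Manhattan distance separates: Σwᵢ(|x−xᵢ|+|y−yᵢ|) = Σwᵢ|x−xᵢ| + Σwᵢ|y−yᵢ|, so x and y are optimised independently as 1-D weighted medians.
Total weight W = 188; half = 94.
x-coordinate, sorted with cumulative weight:
  x=4 (S, w=70) cum 70
  x=9 (P, w=60) cum 130  ← median
  x=12 (Q, w=50) cum 180
  x=15 (R, w=8) cum 188
⇒ x* = 9
y-coordinate, sorted with cumulative weight:
  y=1 (P, w=60) cum 60
  y=2 (S, w=70) cum 130  ← median
  y=7 (Q, w=50) cum 180
  y=11 (R, w=8) cum 188
⇒ y* = 2

(9, 2)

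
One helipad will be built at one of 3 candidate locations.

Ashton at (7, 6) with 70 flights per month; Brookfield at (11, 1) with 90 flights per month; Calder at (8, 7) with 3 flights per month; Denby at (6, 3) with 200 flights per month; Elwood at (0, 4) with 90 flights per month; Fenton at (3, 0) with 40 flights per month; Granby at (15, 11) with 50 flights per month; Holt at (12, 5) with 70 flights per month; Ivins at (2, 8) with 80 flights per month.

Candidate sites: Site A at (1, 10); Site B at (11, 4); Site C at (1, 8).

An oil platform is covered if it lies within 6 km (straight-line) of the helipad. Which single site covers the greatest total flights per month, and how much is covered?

Coverage radius r = 6 km; a point is covered iff (Δx)²+(Δy)² ≤ 6² = 36.
  Site A (1, 10): covers {Ivins} → 80
  Site B (11, 4): covers {Ashton, Brookfield, Calder, Denby, Holt} → 433
  Site C (1, 8): covers {Elwood, Ivins} → 170
Maximum coverage at Site B: 433 flights per month.

Site B, covering 433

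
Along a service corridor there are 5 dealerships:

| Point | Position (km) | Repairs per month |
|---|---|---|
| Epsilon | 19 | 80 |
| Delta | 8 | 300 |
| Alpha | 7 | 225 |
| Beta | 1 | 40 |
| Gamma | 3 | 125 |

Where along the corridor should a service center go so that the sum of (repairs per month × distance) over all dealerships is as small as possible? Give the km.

For a sum of weighted absolute distances on a line, the optimum is the weighted median (not the mean). Total weight W = 770; half-weight = 385.
Sort by position and accumulate weight:
  km 1 (Beta, w=40) → cum 40
  km 3 (Gamma, w=125) → cum 165
  km 7 (Alpha, w=225) → cum 390  ≥ 385 → median here
  km 8 (Delta, w=300) → cum 690
  km 19 (Epsilon, w=80) → cum 770
Optimal location: km 7.

x = 7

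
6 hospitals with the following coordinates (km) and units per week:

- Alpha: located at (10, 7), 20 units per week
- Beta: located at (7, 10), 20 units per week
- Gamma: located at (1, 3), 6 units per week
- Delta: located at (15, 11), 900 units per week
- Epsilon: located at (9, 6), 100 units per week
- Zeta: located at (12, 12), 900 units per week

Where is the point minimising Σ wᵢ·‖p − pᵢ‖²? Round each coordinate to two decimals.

The minimiser of Σwᵢ‖p−pᵢ‖² is the weighted centroid p* = (Σwᵢpᵢ)/(Σwᵢ).
Σwᵢ = 1946.
Σwᵢxᵢ = 20·10 + 20·7 + 6·1 + 900·15 + 100·9 + 900·12 = 25546.
Σwᵢyᵢ = 20·7 + 20·10 + 6·3 + 900·11 + 100·6 + 900·12 = 21658.
x* = 25546/1946 = 13.13, y* = 21658/1946 = 11.13.

(13.13, 11.13)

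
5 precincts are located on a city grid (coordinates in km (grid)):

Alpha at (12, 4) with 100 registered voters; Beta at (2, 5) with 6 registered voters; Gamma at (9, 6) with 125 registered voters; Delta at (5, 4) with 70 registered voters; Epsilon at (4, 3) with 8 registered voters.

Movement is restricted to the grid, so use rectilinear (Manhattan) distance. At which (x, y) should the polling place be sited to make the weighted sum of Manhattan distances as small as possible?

(9, 4)

Manhattan distance separates: Σwᵢ(|x−xᵢ|+|y−yᵢ|) = Σwᵢ|x−xᵢ| + Σwᵢ|y−yᵢ|, so x and y are optimised independently as 1-D weighted medians.
Total weight W = 309; half = 154.5.
x-coordinate, sorted with cumulative weight:
  x=2 (Beta, w=6) cum 6
  x=4 (Epsilon, w=8) cum 14
  x=5 (Delta, w=70) cum 84
  x=9 (Gamma, w=125) cum 209  ← median
  x=12 (Alpha, w=100) cum 309
⇒ x* = 9
y-coordinate, sorted with cumulative weight:
  y=3 (Epsilon, w=8) cum 8
  y=4 (Alpha, w=100) cum 108
  y=4 (Delta, w=70) cum 178  ← median
  y=5 (Beta, w=6) cum 184
  y=6 (Gamma, w=125) cum 309
⇒ y* = 4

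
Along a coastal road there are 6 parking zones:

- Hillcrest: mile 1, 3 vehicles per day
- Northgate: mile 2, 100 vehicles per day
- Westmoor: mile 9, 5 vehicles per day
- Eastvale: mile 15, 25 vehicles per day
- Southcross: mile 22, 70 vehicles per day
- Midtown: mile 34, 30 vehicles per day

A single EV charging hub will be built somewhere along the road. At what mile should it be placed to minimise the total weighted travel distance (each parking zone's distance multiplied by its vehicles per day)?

For a sum of weighted absolute distances on a line, the optimum is the weighted median (not the mean). Total weight W = 233; half-weight = 116.5.
Sort by position and accumulate weight:
  mile 1 (Hillcrest, w=3) → cum 3
  mile 2 (Northgate, w=100) → cum 103
  mile 9 (Westmoor, w=5) → cum 108
  mile 15 (Eastvale, w=25) → cum 133  ≥ 116.5 → median here
  mile 22 (Southcross, w=70) → cum 203
  mile 34 (Midtown, w=30) → cum 233
Optimal location: mile 15.

x = 15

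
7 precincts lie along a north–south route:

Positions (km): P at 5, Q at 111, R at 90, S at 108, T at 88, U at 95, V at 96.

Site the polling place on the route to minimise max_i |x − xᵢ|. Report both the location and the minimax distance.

location 58, max distance 53

The 1-center on a line is the midpoint of the two extreme points: leftmost at 5, rightmost at 111.
Optimal location = (5 + 111)/2 = 58; maximum distance = (111 − 5)/2 = 53.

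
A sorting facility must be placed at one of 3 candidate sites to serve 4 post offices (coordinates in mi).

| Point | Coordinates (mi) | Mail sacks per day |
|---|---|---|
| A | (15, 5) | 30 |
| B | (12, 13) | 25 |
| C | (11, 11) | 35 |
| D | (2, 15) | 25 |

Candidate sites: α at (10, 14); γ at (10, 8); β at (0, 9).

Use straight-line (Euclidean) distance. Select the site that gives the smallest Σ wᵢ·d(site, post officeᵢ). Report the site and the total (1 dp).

Total weighted distance at each candidate:
  α (10, 14): total = 677.0
  γ (10, 8): total = 686.0
  β (0, 9): total = 1331.4
Minimum is at α with total 677.0 mi.

α, total 677.0 mi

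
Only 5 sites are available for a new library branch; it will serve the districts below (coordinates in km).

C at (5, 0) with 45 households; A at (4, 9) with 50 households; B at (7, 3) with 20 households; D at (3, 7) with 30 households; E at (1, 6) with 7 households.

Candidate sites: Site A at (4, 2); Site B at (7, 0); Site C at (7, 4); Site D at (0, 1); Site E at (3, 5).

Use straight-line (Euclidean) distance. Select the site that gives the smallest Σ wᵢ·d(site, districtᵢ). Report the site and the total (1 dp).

Total weighted distance at each candidate:
  Site A (4, 2): total = 701.8
  Site B (7, 0): total = 925.6
  Site C (7, 4): total = 707.1
  Site D (0, 1): total = 1059.2
  Site E (3, 5): total = 613.6
Minimum is at Site E with total 613.6 km.

Site E, total 613.6 km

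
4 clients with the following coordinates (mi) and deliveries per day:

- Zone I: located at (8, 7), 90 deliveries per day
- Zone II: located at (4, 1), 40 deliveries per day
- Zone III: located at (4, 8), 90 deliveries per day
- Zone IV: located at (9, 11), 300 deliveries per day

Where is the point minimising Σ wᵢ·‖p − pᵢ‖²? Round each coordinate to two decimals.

(7.58, 9.02)

The minimiser of Σwᵢ‖p−pᵢ‖² is the weighted centroid p* = (Σwᵢpᵢ)/(Σwᵢ).
Σwᵢ = 520.
Σwᵢxᵢ = 90·8 + 40·4 + 90·4 + 300·9 = 3940.
Σwᵢyᵢ = 90·7 + 40·1 + 90·8 + 300·11 = 4690.
x* = 3940/520 = 7.58, y* = 4690/520 = 9.02.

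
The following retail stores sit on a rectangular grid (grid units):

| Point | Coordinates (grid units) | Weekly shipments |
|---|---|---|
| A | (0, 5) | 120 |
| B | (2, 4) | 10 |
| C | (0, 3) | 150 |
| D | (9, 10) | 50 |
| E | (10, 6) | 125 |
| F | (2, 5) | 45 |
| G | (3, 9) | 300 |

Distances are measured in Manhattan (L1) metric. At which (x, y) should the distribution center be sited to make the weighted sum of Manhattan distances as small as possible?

Manhattan distance separates: Σwᵢ(|x−xᵢ|+|y−yᵢ|) = Σwᵢ|x−xᵢ| + Σwᵢ|y−yᵢ|, so x and y are optimised independently as 1-D weighted medians.
Total weight W = 800; half = 400.
x-coordinate, sorted with cumulative weight:
  x=0 (A, w=120) cum 120
  x=0 (C, w=150) cum 270
  x=2 (B, w=10) cum 280
  x=2 (F, w=45) cum 325
  x=3 (G, w=300) cum 625  ← median
  x=9 (D, w=50) cum 675
  x=10 (E, w=125) cum 800
⇒ x* = 3
y-coordinate, sorted with cumulative weight:
  y=3 (C, w=150) cum 150
  y=4 (B, w=10) cum 160
  y=5 (A, w=120) cum 280
  y=5 (F, w=45) cum 325
  y=6 (E, w=125) cum 450  ← median
  y=9 (G, w=300) cum 750
  y=10 (D, w=50) cum 800
⇒ y* = 6

(3, 6)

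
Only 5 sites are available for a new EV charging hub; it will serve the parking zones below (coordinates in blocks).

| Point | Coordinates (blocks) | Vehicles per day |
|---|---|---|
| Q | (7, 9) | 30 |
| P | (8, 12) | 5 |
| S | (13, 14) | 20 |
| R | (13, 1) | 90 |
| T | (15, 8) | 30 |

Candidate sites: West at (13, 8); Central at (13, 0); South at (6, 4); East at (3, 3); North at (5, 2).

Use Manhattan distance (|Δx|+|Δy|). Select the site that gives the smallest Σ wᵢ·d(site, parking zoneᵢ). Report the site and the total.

Total weighted distance at each candidate:
  West (13, 8): total = 1065
  Central (13, 0): total = 1205
  South (6, 4): total = 1860
  East (3, 3): total = 2380
  North (5, 2): total = 2025
Minimum is at West with total 1065 blocks.

West, total 1065 blocks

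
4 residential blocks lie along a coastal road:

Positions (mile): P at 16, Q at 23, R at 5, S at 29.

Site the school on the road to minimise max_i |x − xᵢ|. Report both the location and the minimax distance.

The 1-center on a line is the midpoint of the two extreme points: leftmost at 5, rightmost at 29.
Optimal location = (5 + 29)/2 = 17; maximum distance = (29 − 5)/2 = 12.

location 17, max distance 12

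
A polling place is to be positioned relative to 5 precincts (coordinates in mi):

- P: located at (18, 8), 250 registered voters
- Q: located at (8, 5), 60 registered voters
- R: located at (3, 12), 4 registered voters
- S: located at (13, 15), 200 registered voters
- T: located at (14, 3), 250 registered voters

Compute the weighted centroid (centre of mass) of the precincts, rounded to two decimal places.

The minimiser of Σwᵢ‖p−pᵢ‖² is the weighted centroid p* = (Σwᵢpᵢ)/(Σwᵢ).
Σwᵢ = 764.
Σwᵢxᵢ = 250·18 + 60·8 + 4·3 + 200·13 + 250·14 = 11092.
Σwᵢyᵢ = 250·8 + 60·5 + 4·12 + 200·15 + 250·3 = 6098.
x* = 11092/764 = 14.52, y* = 6098/764 = 7.98.

(14.52, 7.98)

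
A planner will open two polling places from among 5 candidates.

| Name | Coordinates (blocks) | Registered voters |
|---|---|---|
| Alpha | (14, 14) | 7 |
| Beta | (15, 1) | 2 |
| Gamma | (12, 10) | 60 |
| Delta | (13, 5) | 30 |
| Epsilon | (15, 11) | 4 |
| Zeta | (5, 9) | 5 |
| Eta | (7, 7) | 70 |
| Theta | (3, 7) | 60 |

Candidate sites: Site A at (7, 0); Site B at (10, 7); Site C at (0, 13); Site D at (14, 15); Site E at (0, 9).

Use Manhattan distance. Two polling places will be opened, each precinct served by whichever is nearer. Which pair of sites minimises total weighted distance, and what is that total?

{Site B, Site E}, total 1120

Evaluate every pair (each demand assigned to the nearer of the two):
  {Site B, Site E}: total = 1120
  {Site B, Site D}: total = 1164
  {Site A, Site B}: total = 1246
  {Site B, Site C}: total = 1250
  {Site D, Site E}: total = 1762
  {Site A, Site D}: total = 2000
  {Site A, Site E}: total = 2144
  {Site C, Site D}: total = 2302
  {Site C, Site E}: total = 2464
  {Site A, Site C}: total = 2496
Best pair: {Site B, Site E} with total 1120.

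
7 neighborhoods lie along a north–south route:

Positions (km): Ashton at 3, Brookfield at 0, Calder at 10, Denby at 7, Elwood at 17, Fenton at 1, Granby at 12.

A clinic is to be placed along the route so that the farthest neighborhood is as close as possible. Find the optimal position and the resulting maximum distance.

location 8.5, max distance 8.5

The 1-center on a line is the midpoint of the two extreme points: leftmost at 0, rightmost at 17.
Optimal location = (0 + 17)/2 = 8.5; maximum distance = (17 − 0)/2 = 8.5.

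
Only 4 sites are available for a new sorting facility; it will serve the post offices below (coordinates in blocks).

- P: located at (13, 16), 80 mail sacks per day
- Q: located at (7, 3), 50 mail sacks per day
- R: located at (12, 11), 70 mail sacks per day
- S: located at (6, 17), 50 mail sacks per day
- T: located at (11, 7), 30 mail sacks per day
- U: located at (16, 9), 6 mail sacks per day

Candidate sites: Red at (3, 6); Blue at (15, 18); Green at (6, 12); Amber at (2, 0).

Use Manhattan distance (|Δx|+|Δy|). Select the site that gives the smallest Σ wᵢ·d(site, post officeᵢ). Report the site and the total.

Green, total 2498 blocks

Total weighted distance at each candidate:
  Red (3, 6): total = 3996
  Blue (15, 18): total = 3180
  Green (6, 12): total = 2498
  Amber (2, 0): total = 5698
Minimum is at Green with total 2498 blocks.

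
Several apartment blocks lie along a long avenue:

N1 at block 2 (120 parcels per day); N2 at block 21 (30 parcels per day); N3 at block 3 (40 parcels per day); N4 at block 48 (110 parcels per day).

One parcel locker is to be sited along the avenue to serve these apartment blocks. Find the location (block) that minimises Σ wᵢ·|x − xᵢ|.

x = 3

For a sum of weighted absolute distances on a line, the optimum is the weighted median (not the mean). Total weight W = 300; half-weight = 150.
Sort by position and accumulate weight:
  block 2 (N1, w=120) → cum 120
  block 3 (N3, w=40) → cum 160  ≥ 150 → median here
  block 21 (N2, w=30) → cum 190
  block 48 (N4, w=110) → cum 300
Optimal location: block 3.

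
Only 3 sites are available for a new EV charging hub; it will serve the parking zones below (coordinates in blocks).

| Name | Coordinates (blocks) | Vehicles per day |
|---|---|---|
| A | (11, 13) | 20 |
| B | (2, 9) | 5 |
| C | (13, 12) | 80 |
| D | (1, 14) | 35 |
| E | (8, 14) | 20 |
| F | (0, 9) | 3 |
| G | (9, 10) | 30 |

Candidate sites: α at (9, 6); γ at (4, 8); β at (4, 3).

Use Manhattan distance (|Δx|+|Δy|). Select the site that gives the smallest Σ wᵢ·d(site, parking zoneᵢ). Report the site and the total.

Total weighted distance at each candidate:
  α (9, 6): total = 1926
  γ (4, 8): total = 2035
  β (4, 3): total = 3000
Minimum is at α with total 1926 blocks.

α, total 1926 blocks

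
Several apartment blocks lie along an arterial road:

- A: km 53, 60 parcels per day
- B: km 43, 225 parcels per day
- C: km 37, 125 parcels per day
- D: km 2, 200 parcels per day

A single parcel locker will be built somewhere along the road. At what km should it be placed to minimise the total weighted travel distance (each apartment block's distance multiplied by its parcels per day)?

x = 37

For a sum of weighted absolute distances on a line, the optimum is the weighted median (not the mean). Total weight W = 610; half-weight = 305.
Sort by position and accumulate weight:
  km 2 (D, w=200) → cum 200
  km 37 (C, w=125) → cum 325  ≥ 305 → median here
  km 43 (B, w=225) → cum 550
  km 53 (A, w=60) → cum 610
Optimal location: km 37.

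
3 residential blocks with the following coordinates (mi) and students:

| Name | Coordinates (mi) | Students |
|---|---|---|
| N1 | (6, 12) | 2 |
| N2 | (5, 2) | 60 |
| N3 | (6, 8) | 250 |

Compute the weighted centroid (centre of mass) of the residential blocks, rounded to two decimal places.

(5.81, 6.87)

The minimiser of Σwᵢ‖p−pᵢ‖² is the weighted centroid p* = (Σwᵢpᵢ)/(Σwᵢ).
Σwᵢ = 312.
Σwᵢxᵢ = 2·6 + 60·5 + 250·6 = 1812.
Σwᵢyᵢ = 2·12 + 60·2 + 250·8 = 2144.
x* = 1812/312 = 5.81, y* = 2144/312 = 6.87.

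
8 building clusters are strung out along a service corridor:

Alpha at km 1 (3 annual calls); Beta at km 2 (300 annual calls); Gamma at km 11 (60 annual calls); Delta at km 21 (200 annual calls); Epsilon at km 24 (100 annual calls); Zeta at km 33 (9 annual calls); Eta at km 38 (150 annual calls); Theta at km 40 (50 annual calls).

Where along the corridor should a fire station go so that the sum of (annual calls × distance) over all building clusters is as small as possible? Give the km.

For a sum of weighted absolute distances on a line, the optimum is the weighted median (not the mean). Total weight W = 872; half-weight = 436.
Sort by position and accumulate weight:
  km 1 (Alpha, w=3) → cum 3
  km 2 (Beta, w=300) → cum 303
  km 11 (Gamma, w=60) → cum 363
  km 21 (Delta, w=200) → cum 563  ≥ 436 → median here
  km 24 (Epsilon, w=100) → cum 663
  km 33 (Zeta, w=9) → cum 672
  km 38 (Eta, w=150) → cum 822
  km 40 (Theta, w=50) → cum 872
Optimal location: km 21.

x = 21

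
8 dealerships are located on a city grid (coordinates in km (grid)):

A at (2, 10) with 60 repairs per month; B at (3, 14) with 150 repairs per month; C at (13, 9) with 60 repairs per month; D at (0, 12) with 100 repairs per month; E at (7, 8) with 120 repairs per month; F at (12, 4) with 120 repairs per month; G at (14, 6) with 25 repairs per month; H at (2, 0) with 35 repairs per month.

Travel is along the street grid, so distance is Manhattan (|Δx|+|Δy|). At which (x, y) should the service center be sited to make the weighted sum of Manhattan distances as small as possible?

(3, 9)

Manhattan distance separates: Σwᵢ(|x−xᵢ|+|y−yᵢ|) = Σwᵢ|x−xᵢ| + Σwᵢ|y−yᵢ|, so x and y are optimised independently as 1-D weighted medians.
Total weight W = 670; half = 335.
x-coordinate, sorted with cumulative weight:
  x=0 (D, w=100) cum 100
  x=2 (A, w=60) cum 160
  x=2 (H, w=35) cum 195
  x=3 (B, w=150) cum 345  ← median
  x=7 (E, w=120) cum 465
  x=12 (F, w=120) cum 585
  x=13 (C, w=60) cum 645
  x=14 (G, w=25) cum 670
⇒ x* = 3
y-coordinate, sorted with cumulative weight:
  y=0 (H, w=35) cum 35
  y=4 (F, w=120) cum 155
  y=6 (G, w=25) cum 180
  y=8 (E, w=120) cum 300
  y=9 (C, w=60) cum 360  ← median
  y=10 (A, w=60) cum 420
  y=12 (D, w=100) cum 520
  y=14 (B, w=150) cum 670
⇒ y* = 9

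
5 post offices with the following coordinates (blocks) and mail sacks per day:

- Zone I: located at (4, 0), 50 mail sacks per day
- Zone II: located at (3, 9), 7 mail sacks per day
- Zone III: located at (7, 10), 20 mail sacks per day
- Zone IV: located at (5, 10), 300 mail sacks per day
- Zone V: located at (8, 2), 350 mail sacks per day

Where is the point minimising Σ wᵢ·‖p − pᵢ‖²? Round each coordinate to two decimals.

(6.41, 5.45)

The minimiser of Σwᵢ‖p−pᵢ‖² is the weighted centroid p* = (Σwᵢpᵢ)/(Σwᵢ).
Σwᵢ = 727.
Σwᵢxᵢ = 50·4 + 7·3 + 20·7 + 300·5 + 350·8 = 4661.
Σwᵢyᵢ = 50·0 + 7·9 + 20·10 + 300·10 + 350·2 = 3963.
x* = 4661/727 = 6.41, y* = 3963/727 = 5.45.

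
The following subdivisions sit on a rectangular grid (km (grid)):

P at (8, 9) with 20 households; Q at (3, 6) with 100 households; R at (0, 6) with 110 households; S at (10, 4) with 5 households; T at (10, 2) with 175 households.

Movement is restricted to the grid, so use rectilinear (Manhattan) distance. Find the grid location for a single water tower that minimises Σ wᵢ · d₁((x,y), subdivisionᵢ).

(3, 6)

Manhattan distance separates: Σwᵢ(|x−xᵢ|+|y−yᵢ|) = Σwᵢ|x−xᵢ| + Σwᵢ|y−yᵢ|, so x and y are optimised independently as 1-D weighted medians.
Total weight W = 410; half = 205.
x-coordinate, sorted with cumulative weight:
  x=0 (R, w=110) cum 110
  x=3 (Q, w=100) cum 210  ← median
  x=8 (P, w=20) cum 230
  x=10 (S, w=5) cum 235
  x=10 (T, w=175) cum 410
⇒ x* = 3
y-coordinate, sorted with cumulative weight:
  y=2 (T, w=175) cum 175
  y=4 (S, w=5) cum 180
  y=6 (Q, w=100) cum 280  ← median
  y=6 (R, w=110) cum 390
  y=9 (P, w=20) cum 410
⇒ y* = 6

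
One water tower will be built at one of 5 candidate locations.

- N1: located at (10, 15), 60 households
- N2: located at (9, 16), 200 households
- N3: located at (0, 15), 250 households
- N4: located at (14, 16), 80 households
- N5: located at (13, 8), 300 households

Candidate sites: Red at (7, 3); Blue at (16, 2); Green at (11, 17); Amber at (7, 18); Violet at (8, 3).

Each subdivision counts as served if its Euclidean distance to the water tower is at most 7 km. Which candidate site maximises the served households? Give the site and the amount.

Coverage radius r = 7 km; a point is covered iff (Δx)²+(Δy)² ≤ 7² = 49.
  Red (7, 3): covers {none} → 0
  Blue (16, 2): covers {N5} → 300
  Green (11, 17): covers {N1, N2, N4} → 340
  Amber (7, 18): covers {N1, N2} → 260
  Violet (8, 3): covers {none} → 0
Maximum coverage at Green: 340 households.

Green, covering 340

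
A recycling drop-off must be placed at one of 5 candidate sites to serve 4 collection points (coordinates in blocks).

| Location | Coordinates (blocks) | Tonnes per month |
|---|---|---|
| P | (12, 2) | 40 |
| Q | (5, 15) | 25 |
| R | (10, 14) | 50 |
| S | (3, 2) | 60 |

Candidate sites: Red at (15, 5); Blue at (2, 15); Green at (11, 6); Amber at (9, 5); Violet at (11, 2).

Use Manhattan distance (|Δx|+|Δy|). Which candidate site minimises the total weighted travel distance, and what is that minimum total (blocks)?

Amber, total 1630 blocks

Total weighted distance at each candidate:
  Red (15, 5): total = 2340
  Blue (2, 15): total = 2285
  Green (11, 6): total = 1745
  Amber (9, 5): total = 1630
  Violet (11, 2): total = 1645
Minimum is at Amber with total 1630 blocks.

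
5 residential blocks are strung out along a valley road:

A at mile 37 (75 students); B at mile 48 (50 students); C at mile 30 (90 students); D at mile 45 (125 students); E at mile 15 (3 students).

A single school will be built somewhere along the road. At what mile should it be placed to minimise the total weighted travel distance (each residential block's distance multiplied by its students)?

x = 45

For a sum of weighted absolute distances on a line, the optimum is the weighted median (not the mean). Total weight W = 343; half-weight = 171.5.
Sort by position and accumulate weight:
  mile 15 (E, w=3) → cum 3
  mile 30 (C, w=90) → cum 93
  mile 37 (A, w=75) → cum 168
  mile 45 (D, w=125) → cum 293  ≥ 171.5 → median here
  mile 48 (B, w=50) → cum 343
Optimal location: mile 45.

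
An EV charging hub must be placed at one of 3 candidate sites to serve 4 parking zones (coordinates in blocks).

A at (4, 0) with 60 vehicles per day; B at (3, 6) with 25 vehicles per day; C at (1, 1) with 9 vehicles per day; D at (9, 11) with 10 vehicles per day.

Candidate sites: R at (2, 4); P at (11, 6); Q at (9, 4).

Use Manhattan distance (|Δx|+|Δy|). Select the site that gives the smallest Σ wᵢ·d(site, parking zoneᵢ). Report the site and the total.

R, total 611 blocks

Total weighted distance at each candidate:
  R (2, 4): total = 611
  P (11, 6): total = 1185
  Q (9, 4): total = 909
Minimum is at R with total 611 blocks.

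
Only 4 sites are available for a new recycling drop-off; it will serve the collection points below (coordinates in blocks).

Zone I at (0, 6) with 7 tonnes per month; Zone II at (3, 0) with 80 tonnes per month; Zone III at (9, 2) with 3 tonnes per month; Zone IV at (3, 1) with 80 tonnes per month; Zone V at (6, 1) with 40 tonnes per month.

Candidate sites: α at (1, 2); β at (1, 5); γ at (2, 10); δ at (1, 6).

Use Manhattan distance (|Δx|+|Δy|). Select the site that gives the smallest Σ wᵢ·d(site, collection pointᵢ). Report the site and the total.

Total weighted distance at each candidate:
  α (1, 2): total = 859
  β (1, 5): total = 1447
  γ (2, 10): total = 2287
  δ (1, 6): total = 1643
Minimum is at α with total 859 blocks.

α, total 859 blocks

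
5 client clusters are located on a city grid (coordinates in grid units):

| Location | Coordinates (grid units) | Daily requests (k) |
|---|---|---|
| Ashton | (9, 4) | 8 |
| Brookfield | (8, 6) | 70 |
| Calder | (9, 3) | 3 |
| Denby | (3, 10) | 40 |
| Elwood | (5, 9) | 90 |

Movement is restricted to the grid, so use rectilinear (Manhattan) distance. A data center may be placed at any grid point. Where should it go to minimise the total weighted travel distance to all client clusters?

(5, 9)

Manhattan distance separates: Σwᵢ(|x−xᵢ|+|y−yᵢ|) = Σwᵢ|x−xᵢ| + Σwᵢ|y−yᵢ|, so x and y are optimised independently as 1-D weighted medians.
Total weight W = 211; half = 105.5.
x-coordinate, sorted with cumulative weight:
  x=3 (Denby, w=40) cum 40
  x=5 (Elwood, w=90) cum 130  ← median
  x=8 (Brookfield, w=70) cum 200
  x=9 (Ashton, w=8) cum 208
  x=9 (Calder, w=3) cum 211
⇒ x* = 5
y-coordinate, sorted with cumulative weight:
  y=3 (Calder, w=3) cum 3
  y=4 (Ashton, w=8) cum 11
  y=6 (Brookfield, w=70) cum 81
  y=9 (Elwood, w=90) cum 171  ← median
  y=10 (Denby, w=40) cum 211
⇒ y* = 9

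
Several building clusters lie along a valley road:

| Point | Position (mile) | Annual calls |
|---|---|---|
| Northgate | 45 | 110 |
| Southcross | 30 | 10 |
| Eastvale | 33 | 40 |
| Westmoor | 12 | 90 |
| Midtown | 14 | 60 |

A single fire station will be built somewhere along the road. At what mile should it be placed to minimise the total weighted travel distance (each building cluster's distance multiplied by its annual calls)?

x = 30

For a sum of weighted absolute distances on a line, the optimum is the weighted median (not the mean). Total weight W = 310; half-weight = 155.
Sort by position and accumulate weight:
  mile 12 (Westmoor, w=90) → cum 90
  mile 14 (Midtown, w=60) → cum 150
  mile 30 (Southcross, w=10) → cum 160  ≥ 155 → median here
  mile 33 (Eastvale, w=40) → cum 200
  mile 45 (Northgate, w=110) → cum 310
Optimal location: mile 30.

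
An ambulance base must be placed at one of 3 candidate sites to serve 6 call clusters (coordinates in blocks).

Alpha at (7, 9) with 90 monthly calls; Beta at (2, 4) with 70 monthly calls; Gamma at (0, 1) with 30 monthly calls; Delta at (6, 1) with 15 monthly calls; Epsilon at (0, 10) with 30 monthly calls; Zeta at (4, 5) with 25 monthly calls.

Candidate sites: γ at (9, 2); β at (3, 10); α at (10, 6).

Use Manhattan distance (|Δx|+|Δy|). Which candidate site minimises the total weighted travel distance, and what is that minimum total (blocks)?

Total weighted distance at each candidate:
  γ (9, 2): total = 2510
  β (3, 10): total = 1720
  α (10, 6): total = 2420
Minimum is at β with total 1720 blocks.

β, total 1720 blocks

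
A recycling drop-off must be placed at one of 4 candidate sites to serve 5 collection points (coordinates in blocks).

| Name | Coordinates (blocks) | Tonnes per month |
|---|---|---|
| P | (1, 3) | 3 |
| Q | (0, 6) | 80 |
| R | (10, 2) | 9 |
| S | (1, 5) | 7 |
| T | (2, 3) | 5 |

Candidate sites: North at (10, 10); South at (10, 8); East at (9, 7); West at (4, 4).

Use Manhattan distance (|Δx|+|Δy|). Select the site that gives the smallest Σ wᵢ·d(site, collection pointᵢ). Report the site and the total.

Total weighted distance at each candidate:
  North (10, 10): total = 1413
  South (10, 8): total = 1205
  East (9, 7): total = 1015
  West (4, 4): total = 607
Minimum is at West with total 607 blocks.

West, total 607 blocks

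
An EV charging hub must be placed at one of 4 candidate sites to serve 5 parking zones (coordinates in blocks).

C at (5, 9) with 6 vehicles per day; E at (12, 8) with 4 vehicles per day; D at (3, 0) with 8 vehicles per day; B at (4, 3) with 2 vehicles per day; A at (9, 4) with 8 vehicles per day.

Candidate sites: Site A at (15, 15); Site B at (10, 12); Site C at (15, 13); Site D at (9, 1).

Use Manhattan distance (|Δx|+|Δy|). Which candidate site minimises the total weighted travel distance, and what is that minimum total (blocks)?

Total weighted distance at each candidate:
  Site A (15, 15): total = 534
  Site B (10, 12): total = 326
  Site C (15, 13): total = 478
  Site D (9, 1): total = 206
Minimum is at Site D with total 206 blocks.

Site D, total 206 blocks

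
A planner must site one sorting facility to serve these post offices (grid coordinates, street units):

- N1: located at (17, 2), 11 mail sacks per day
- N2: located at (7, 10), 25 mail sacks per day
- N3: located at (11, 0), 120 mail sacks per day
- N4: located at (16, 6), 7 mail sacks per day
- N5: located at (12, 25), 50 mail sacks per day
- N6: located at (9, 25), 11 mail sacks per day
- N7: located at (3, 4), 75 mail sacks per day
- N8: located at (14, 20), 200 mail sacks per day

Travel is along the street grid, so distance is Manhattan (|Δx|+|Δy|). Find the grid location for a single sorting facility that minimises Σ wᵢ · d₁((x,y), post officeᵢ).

Manhattan distance separates: Σwᵢ(|x−xᵢ|+|y−yᵢ|) = Σwᵢ|x−xᵢ| + Σwᵢ|y−yᵢ|, so x and y are optimised independently as 1-D weighted medians.
Total weight W = 499; half = 249.5.
x-coordinate, sorted with cumulative weight:
  x=3 (N7, w=75) cum 75
  x=7 (N2, w=25) cum 100
  x=9 (N6, w=11) cum 111
  x=11 (N3, w=120) cum 231
  x=12 (N5, w=50) cum 281  ← median
  x=14 (N8, w=200) cum 481
  x=16 (N4, w=7) cum 488
  x=17 (N1, w=11) cum 499
⇒ x* = 12
y-coordinate, sorted with cumulative weight:
  y=0 (N3, w=120) cum 120
  y=2 (N1, w=11) cum 131
  y=4 (N7, w=75) cum 206
  y=6 (N4, w=7) cum 213
  y=10 (N2, w=25) cum 238
  y=20 (N8, w=200) cum 438  ← median
  y=25 (N5, w=50) cum 488
  y=25 (N6, w=11) cum 499
⇒ y* = 20

(12, 20)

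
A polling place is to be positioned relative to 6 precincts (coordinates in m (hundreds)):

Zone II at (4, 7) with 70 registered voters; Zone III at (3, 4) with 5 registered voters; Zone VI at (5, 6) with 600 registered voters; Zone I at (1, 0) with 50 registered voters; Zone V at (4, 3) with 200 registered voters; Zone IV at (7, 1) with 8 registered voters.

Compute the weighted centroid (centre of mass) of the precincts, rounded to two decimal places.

The minimiser of Σwᵢ‖p−pᵢ‖² is the weighted centroid p* = (Σwᵢpᵢ)/(Σwᵢ).
Σwᵢ = 933.
Σwᵢxᵢ = 70·4 + 5·3 + 600·5 + 50·1 + 200·4 + 8·7 = 4201.
Σwᵢyᵢ = 70·7 + 5·4 + 600·6 + 50·0 + 200·3 + 8·1 = 4718.
x* = 4201/933 = 4.50, y* = 4718/933 = 5.06.

(4.50, 5.06)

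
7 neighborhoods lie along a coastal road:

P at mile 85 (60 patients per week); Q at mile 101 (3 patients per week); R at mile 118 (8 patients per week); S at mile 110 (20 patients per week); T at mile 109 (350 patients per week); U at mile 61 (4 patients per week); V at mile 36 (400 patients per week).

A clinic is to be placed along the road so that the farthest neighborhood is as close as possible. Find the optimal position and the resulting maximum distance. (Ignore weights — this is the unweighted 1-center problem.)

location 77, max distance 41

The 1-center on a line is the midpoint of the two extreme points: leftmost at 36, rightmost at 118.
Optimal location = (36 + 118)/2 = 77; maximum distance = (118 − 36)/2 = 41.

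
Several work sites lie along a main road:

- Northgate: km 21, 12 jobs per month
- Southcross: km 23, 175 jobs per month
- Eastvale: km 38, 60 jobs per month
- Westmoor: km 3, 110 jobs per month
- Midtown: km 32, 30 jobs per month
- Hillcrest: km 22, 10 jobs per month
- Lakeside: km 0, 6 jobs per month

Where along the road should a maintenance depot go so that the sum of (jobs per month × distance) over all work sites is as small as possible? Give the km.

For a sum of weighted absolute distances on a line, the optimum is the weighted median (not the mean). Total weight W = 403; half-weight = 201.5.
Sort by position and accumulate weight:
  km 0 (Lakeside, w=6) → cum 6
  km 3 (Westmoor, w=110) → cum 116
  km 21 (Northgate, w=12) → cum 128
  km 22 (Hillcrest, w=10) → cum 138
  km 23 (Southcross, w=175) → cum 313  ≥ 201.5 → median here
  km 32 (Midtown, w=30) → cum 343
  km 38 (Eastvale, w=60) → cum 403
Optimal location: km 23.

x = 23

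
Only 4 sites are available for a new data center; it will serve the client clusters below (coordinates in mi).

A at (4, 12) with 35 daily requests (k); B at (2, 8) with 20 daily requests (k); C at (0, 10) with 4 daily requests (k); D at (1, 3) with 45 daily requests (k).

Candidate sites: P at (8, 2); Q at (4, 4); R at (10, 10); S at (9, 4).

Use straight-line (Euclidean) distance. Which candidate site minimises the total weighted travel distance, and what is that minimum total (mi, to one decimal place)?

Q, total 540.6 mi

Total weighted distance at each candidate:
  P (8, 2): total = 910.1
  Q (4, 4): total = 540.6
  R (10, 10): total = 939.4
  S (9, 4): total = 897.5
Minimum is at Q with total 540.6 mi.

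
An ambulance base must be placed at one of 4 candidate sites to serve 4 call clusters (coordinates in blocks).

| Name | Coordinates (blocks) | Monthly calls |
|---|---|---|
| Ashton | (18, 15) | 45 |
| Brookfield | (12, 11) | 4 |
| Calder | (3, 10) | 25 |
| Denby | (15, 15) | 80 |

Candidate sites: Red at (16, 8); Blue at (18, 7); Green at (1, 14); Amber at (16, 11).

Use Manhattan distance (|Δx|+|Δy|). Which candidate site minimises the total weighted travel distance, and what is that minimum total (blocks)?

Total weighted distance at each candidate:
  Red (16, 8): total = 1448
  Blue (18, 7): total = 1730
  Green (1, 14): total = 2216
  Amber (16, 11): total = 1036
Minimum is at Amber with total 1036 blocks.

Amber, total 1036 blocks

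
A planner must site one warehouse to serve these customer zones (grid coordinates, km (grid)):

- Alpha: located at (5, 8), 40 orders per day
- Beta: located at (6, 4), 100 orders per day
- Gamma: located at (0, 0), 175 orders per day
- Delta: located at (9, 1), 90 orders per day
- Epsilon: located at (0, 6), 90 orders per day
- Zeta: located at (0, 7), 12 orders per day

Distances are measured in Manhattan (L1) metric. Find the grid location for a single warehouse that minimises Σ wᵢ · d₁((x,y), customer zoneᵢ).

Manhattan distance separates: Σwᵢ(|x−xᵢ|+|y−yᵢ|) = Σwᵢ|x−xᵢ| + Σwᵢ|y−yᵢ|, so x and y are optimised independently as 1-D weighted medians.
Total weight W = 507; half = 253.5.
x-coordinate, sorted with cumulative weight:
  x=0 (Gamma, w=175) cum 175
  x=0 (Epsilon, w=90) cum 265  ← median
  x=0 (Zeta, w=12) cum 277
  x=5 (Alpha, w=40) cum 317
  x=6 (Beta, w=100) cum 417
  x=9 (Delta, w=90) cum 507
⇒ x* = 0
y-coordinate, sorted with cumulative weight:
  y=0 (Gamma, w=175) cum 175
  y=1 (Delta, w=90) cum 265  ← median
  y=4 (Beta, w=100) cum 365
  y=6 (Epsilon, w=90) cum 455
  y=7 (Zeta, w=12) cum 467
  y=8 (Alpha, w=40) cum 507
⇒ y* = 1

(0, 1)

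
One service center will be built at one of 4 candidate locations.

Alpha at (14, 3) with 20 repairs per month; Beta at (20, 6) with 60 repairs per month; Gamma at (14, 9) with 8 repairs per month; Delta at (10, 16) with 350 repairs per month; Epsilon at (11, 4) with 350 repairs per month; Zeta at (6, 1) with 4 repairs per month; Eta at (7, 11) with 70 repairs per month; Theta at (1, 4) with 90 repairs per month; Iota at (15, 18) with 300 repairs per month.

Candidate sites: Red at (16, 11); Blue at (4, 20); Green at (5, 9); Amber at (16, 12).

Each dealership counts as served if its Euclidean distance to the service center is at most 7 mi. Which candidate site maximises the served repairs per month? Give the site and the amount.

Coverage radius r = 7 mi; a point is covered iff (Δx)²+(Δy)² ≤ 7² = 49.
  Red (16, 11): covers {Beta, Gamma} → 68
  Blue (4, 20): covers {none} → 0
  Green (5, 9): covers {Eta, Theta} → 160
  Amber (16, 12): covers {Gamma, Iota} → 308
Maximum coverage at Amber: 308 repairs per month.

Amber, covering 308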